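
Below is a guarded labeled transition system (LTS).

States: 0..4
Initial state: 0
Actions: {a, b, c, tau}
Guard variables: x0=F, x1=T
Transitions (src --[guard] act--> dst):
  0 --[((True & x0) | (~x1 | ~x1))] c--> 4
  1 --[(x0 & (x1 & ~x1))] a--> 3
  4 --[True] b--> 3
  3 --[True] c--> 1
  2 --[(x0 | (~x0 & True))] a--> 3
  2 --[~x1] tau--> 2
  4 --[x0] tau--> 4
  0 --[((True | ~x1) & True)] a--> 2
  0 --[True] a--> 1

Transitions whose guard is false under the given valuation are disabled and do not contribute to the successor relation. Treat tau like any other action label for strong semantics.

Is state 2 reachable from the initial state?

Answer: REACHABLE

Trace:
After dropping false guards: 5 live edges.
L0 = {0}
L1 = {1,2}  cumulative {0,1,2}
L2 = {3}  cumulative {0,1,2,3}
R = {0,1,2,3}
witness 2: a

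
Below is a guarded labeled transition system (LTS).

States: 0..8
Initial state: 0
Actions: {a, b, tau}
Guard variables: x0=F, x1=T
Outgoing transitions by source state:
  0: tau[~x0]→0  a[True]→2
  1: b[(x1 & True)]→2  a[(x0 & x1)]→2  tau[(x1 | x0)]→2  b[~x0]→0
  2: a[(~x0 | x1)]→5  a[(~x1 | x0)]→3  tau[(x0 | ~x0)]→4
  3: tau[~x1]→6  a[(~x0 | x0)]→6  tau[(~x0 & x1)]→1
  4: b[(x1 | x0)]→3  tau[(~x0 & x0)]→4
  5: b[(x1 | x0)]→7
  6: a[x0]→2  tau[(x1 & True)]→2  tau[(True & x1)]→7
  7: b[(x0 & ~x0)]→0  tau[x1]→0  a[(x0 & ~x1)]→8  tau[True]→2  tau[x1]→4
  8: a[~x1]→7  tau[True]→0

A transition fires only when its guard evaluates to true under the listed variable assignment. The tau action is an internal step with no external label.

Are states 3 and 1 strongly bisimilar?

Answer: NOT BISIMILAR

Analysis:
Refine partition for ~:
  P[0] = {{0,1,2,3,4,5,6,7,8}}
  P[1] = {{0,2,3},{1},{4,5},{6,7,8}}
  P[2] = {{0},{1},{2},{3},{4},{5},{6},{7},{8}}
Fixed point at round 3; 9 class(es).
class of 3: {3}; class of 1: {1}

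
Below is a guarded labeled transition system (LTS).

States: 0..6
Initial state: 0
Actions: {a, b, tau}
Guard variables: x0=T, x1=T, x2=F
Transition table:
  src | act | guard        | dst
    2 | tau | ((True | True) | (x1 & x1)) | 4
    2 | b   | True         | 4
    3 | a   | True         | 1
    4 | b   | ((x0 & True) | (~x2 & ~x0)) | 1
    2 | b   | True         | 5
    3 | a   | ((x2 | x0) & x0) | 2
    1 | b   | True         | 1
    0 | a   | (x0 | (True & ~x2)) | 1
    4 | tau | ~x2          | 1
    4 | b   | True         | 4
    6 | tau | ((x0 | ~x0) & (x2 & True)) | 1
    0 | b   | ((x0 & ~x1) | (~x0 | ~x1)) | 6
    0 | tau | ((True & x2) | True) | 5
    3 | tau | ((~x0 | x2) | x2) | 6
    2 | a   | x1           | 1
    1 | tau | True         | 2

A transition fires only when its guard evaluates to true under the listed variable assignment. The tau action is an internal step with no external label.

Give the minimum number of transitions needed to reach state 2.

Answer: 2

Working:
Layered search for 2:
  L0 = {0}
  L1 = {1,5}
  L2 = {2}
2 enters at depth 2; path a·tau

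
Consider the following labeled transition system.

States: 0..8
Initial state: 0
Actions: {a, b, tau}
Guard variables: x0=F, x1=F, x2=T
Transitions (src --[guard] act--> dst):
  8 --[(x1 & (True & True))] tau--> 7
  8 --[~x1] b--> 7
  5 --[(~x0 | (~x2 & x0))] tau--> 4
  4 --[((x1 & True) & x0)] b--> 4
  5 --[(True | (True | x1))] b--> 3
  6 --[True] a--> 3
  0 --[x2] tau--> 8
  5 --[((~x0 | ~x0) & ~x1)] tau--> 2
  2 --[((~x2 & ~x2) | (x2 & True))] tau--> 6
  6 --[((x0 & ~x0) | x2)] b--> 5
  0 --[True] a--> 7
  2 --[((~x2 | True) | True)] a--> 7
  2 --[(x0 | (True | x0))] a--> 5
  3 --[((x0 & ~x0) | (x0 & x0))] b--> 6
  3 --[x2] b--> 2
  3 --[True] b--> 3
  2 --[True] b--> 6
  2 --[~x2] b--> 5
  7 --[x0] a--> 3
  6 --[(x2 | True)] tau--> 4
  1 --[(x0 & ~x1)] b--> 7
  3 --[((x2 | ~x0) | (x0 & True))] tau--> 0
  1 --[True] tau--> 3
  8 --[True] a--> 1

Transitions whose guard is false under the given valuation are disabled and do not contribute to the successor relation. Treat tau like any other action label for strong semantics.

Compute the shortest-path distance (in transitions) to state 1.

Layered search for 1:
  Layer 0: {0}
  Layer 1: {7,8}
  Layer 2: {1}
depth(1)=2, e.g. tau·a

Answer: 2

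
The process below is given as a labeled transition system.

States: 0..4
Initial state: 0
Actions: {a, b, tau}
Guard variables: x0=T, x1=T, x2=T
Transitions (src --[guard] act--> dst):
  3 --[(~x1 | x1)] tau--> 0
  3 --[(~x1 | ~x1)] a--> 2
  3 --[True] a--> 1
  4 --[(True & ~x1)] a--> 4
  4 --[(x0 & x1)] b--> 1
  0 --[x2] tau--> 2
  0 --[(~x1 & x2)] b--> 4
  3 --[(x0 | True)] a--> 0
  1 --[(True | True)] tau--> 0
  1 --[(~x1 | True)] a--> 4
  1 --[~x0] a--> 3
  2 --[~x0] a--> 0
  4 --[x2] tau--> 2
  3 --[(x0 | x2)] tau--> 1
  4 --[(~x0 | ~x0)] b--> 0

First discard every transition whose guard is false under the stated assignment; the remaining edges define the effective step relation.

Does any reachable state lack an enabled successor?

Answer: DEADLOCK at state 2

Working:
R = {0,2}
  0: tau→2  [1 exit(s)]
  2: ∅  [deadlock]
Path to 2: tau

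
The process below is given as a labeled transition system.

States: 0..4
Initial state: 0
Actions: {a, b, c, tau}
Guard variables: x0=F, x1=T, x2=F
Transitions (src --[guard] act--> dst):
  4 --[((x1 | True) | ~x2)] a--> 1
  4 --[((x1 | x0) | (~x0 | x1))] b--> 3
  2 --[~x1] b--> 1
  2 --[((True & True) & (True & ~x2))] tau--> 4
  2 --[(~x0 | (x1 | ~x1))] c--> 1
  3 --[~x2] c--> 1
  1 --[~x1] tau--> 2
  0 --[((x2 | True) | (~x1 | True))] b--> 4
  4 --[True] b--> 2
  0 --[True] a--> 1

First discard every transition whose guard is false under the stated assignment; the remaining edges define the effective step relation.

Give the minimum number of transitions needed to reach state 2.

Answer: 2

Trace:
BFS to 2:
  Layer 0: {0}
  Layer 1: {1,4}
  Layer 2: {2,3}
first hit 2 at d=2 via b·b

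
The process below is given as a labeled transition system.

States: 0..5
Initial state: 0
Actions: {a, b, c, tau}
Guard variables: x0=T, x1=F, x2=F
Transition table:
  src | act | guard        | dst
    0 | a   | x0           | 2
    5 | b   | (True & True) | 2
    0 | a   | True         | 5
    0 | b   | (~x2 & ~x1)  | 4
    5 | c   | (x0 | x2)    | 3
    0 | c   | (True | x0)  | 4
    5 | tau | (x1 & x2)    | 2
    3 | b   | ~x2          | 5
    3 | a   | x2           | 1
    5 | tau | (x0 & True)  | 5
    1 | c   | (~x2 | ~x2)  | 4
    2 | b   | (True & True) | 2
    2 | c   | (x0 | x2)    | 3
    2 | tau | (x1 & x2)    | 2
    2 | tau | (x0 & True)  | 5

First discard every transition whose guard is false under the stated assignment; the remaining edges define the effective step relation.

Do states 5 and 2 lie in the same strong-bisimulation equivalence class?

Refine partition for ~:
  round 0: {{0,1,2,3,4,5}}
  round 1: {{0},{1},{2,5},{3},{4}}
stable after 2 split(s): 5 block(s)
5∈{2,5}, 2∈{2,5}

Answer: BISIMILAR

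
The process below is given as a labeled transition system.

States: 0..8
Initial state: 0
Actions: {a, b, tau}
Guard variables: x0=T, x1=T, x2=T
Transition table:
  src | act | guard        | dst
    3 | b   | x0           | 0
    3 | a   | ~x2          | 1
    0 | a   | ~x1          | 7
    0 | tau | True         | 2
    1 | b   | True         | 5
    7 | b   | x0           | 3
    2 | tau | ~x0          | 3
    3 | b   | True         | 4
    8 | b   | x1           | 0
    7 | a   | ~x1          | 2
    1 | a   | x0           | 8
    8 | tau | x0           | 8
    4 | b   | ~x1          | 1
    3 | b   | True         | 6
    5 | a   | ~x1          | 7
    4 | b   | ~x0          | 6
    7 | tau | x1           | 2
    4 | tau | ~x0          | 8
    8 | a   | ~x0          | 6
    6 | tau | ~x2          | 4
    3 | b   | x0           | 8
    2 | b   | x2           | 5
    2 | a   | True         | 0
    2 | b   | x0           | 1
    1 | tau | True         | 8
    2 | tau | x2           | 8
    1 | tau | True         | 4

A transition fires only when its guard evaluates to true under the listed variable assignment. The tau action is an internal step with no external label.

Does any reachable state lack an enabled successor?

R = {0,1,2,4,5,8}
  0: tau→2  [1 exit(s)]
  1: a→8  b→5  tau→4  tau→8  [4 exit(s)]
  2: a→0  b→1  b→5  tau→8  [4 exit(s)]
  4: ∅  [STUCK]
  5: ∅  [STUCK]
  8: b→0  tau→8  [2 exit(s)]
witness 4: tau·b·tau

Answer: DEADLOCK at state 4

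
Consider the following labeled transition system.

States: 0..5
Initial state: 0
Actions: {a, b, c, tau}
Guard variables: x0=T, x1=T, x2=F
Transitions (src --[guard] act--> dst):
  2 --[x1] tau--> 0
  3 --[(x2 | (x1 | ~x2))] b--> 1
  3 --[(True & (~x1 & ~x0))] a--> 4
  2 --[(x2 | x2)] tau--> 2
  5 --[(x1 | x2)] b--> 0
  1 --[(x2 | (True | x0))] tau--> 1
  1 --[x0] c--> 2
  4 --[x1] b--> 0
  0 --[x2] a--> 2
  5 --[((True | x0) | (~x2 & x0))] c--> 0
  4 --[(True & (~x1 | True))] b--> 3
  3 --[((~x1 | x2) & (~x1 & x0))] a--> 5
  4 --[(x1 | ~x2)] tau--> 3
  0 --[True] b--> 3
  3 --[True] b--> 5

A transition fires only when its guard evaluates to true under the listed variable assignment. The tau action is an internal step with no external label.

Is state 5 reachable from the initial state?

After dropping false guards: 11 live edges.
depth 0: {0}
depth 1: {3}  cumulative {0,3}
depth 2: {1,5}  cumulative {0,1,3,5}
depth 3: {2}  cumulative {0,1,2,3,5}
Reach set: {0,1,2,3,5}
trace reaching 5: b·b

Answer: REACHABLE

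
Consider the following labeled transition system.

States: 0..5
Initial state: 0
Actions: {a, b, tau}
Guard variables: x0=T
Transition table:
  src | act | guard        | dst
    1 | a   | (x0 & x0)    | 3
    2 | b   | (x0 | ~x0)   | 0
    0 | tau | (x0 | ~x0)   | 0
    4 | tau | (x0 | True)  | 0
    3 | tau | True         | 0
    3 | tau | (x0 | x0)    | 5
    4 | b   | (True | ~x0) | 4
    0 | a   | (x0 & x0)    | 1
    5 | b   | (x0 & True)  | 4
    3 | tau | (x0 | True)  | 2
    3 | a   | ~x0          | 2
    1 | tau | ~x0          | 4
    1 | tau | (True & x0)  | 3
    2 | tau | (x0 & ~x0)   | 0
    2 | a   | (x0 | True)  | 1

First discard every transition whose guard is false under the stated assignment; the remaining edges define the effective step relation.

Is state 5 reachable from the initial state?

Answer: REACHABLE

Trace:
After dropping false guards: 12 live edges.
Layer 0: {0}
Layer 1: {1}  total {0,1}
Layer 2: {3}  total {0,1,3}
Layer 3: {2,5}  total {0,1,2,3,5}
Layer 4: {4}  total {0,1,2,3,4,5}
Reachable = {0,1,2,3,4,5}
trace reaching 5: a·a·tau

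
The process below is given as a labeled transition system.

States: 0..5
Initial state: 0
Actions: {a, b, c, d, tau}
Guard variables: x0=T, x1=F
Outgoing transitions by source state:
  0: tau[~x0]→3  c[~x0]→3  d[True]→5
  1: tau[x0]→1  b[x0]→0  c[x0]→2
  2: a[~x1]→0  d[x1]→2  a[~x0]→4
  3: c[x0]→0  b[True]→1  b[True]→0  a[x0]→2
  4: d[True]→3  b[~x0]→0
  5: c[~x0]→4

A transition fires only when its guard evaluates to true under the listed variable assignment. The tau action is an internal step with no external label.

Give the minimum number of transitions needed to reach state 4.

Answer: UNREACHABLE

Working:
Layered search for 4:
  depth 0: {0}
  depth 1: {5}
4 never appears.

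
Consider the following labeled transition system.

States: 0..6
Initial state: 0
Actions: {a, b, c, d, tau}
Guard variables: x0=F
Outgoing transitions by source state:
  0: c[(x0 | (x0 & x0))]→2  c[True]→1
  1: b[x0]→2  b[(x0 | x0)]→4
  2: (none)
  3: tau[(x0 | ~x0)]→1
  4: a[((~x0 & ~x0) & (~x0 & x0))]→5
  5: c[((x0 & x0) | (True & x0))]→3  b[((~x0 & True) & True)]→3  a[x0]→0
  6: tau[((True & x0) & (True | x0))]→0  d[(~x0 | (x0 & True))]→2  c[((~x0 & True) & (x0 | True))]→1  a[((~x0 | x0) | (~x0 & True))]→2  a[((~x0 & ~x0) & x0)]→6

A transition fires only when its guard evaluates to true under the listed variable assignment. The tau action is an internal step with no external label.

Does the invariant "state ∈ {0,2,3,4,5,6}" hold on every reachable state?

Answer: INVARIANT VIOLATED at state 1

Working:
Allowed set {0,2,3,4,5,6}
Reach set: {0,1}
  0: ✓
  1: outside
reach 1 via c — violates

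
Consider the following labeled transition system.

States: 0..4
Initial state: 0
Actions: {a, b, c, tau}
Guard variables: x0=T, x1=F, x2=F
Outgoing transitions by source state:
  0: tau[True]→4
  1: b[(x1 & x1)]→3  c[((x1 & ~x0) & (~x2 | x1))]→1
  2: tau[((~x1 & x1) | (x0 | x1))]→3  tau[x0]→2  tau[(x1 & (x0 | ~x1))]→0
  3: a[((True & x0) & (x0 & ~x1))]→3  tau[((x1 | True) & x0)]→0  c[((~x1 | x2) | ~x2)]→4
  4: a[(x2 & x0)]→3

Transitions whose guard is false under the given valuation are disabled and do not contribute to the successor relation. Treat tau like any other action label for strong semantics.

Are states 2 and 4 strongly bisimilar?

Answer: NOT BISIMILAR

Working:
Bisimulation quotient by refinement:
  π0 = {{0,1,2,3,4}}
  π1 = {{0,2},{1,4},{3}}
  π2 = {{0},{1,4},{2},{3}}
Fixed point at round 3; 4 class(es).
2∈{2}, 4∈{1,4}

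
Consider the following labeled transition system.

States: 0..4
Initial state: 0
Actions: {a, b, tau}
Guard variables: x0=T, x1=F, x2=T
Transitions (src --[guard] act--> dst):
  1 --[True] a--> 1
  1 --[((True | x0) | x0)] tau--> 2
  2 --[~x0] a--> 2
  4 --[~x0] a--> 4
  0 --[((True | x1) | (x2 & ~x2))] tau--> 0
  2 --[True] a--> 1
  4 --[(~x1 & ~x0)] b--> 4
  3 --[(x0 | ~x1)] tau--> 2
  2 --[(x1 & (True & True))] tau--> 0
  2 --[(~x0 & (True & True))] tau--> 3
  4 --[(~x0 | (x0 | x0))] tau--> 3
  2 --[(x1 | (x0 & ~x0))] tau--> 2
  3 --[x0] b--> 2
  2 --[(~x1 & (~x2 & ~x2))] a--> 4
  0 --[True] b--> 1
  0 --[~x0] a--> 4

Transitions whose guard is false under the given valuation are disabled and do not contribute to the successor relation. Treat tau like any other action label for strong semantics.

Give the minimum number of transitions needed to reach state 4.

Answer: UNREACHABLE

Analysis:
BFS to 4:
  Layer 0: {0}
  Layer 1: {1}
  Layer 2: {2}
4 never appears.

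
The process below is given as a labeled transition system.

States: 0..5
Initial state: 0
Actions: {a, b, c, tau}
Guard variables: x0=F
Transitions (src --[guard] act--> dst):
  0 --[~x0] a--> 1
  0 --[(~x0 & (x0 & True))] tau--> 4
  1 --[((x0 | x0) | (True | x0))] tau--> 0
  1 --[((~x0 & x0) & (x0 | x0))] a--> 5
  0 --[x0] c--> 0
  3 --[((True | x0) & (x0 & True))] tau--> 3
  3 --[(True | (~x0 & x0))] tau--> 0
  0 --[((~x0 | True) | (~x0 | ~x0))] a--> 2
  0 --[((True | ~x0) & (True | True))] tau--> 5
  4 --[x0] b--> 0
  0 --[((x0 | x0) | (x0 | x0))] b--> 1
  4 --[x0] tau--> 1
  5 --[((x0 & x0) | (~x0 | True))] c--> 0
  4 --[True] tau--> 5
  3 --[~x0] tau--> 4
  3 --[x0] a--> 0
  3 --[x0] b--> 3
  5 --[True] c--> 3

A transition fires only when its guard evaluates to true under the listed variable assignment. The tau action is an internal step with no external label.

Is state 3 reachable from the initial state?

Answer: REACHABLE

Working:
Guard filter leaves 9 enabled edge(s).
Layer 0: {0}
Layer 1: {1,2,5}  cumulative {0,1,2,5}
Layer 2: {3}  cumulative {0,1,2,3,5}
Layer 3: {4}  cumulative {0,1,2,3,4,5}
Reachable = {0,1,2,3,4,5}
trace reaching 3: tau·c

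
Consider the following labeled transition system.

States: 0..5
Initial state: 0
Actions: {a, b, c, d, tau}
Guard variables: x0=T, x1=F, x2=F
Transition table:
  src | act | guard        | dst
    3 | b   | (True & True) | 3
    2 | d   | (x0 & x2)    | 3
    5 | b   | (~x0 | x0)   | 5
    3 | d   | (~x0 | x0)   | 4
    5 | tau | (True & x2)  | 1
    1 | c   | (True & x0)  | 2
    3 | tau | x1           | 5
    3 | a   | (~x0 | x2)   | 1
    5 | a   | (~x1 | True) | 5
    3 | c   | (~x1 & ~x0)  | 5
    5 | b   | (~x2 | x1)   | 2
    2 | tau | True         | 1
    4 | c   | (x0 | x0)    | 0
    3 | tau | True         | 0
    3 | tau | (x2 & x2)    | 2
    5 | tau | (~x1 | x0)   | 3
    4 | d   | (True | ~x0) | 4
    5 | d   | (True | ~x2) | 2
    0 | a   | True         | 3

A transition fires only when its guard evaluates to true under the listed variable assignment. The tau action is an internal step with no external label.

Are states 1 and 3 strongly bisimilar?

Answer: NOT BISIMILAR

Analysis:
Compute ~ classes (split until stable):
  round 0: {{0,1,2,3,4,5}}
  round 1: {{0},{1},{2},{3},{4},{5}}
Fixed point at round 2; 6 class(es).
[1]={1}  [3]={3}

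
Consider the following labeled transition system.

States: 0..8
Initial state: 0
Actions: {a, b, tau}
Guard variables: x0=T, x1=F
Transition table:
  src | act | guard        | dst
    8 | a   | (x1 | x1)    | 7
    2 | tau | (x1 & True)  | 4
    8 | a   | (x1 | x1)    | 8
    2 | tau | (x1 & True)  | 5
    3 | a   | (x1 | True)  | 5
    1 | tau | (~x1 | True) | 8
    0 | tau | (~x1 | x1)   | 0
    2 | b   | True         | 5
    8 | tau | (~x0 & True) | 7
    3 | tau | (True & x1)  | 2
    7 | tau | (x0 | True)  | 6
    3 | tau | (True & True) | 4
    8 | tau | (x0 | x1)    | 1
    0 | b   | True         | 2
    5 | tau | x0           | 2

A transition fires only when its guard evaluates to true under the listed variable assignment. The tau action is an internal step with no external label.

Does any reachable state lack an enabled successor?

Answer: DEADLOCK-FREE

Working:
R = {0,2,5}
  0: b→2  tau→0  [2 exit(s)]
  2: b→5  [1 exit(s)]
  5: tau→2  [1 exit(s)]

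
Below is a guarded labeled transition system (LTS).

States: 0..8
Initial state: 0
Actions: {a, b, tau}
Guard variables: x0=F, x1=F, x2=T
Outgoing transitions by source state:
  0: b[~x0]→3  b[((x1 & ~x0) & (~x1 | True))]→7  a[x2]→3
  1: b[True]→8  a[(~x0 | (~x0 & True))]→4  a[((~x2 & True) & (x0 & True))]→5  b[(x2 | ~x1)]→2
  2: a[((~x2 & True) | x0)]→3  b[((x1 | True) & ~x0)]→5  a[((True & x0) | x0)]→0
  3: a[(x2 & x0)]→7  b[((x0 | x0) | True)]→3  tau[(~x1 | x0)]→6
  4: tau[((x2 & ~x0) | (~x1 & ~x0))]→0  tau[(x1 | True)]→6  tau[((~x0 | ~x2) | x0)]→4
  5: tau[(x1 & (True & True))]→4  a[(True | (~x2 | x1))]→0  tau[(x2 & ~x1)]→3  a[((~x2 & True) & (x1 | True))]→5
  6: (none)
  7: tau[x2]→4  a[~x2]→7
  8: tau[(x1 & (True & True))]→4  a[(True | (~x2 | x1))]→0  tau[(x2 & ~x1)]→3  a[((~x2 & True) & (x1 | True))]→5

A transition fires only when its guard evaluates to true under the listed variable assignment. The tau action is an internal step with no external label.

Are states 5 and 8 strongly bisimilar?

Compute ~ classes (split until stable):
  round 0: {{0,1,2,3,4,5,6,7,8}}
  round 1: {{0,1},{2},{3},{4,7},{5,8},{6}}
  round 2: {{0},{1},{2},{3},{4},{5,8},{6},{7}}
8 equivalence class(es) (converged in 3)
[5]={5,8}  [8]={5,8}

Answer: BISIMILAR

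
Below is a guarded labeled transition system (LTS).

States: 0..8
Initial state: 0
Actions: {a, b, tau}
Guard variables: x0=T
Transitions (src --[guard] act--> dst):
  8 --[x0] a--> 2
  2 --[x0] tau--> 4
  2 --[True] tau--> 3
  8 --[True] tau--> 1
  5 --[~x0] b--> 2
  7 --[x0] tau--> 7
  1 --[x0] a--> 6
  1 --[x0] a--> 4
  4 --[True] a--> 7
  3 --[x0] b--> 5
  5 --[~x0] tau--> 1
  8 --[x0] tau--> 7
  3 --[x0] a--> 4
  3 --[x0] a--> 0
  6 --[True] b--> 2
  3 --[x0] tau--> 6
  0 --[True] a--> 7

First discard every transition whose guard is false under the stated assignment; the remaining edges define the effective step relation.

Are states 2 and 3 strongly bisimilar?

Answer: NOT BISIMILAR

Trace:
Compute ~ classes (split until stable):
  round 0: {{0,1,2,3,4,5,6,7,8}}
  round 1: {{0,1,4},{2,7},{3},{5},{6},{8}}
  round 2: {{0,4},{1},{2},{3},{5},{6},{7},{8}}
8 equivalence class(es) (converged in 3)
2∈{2}, 3∈{3}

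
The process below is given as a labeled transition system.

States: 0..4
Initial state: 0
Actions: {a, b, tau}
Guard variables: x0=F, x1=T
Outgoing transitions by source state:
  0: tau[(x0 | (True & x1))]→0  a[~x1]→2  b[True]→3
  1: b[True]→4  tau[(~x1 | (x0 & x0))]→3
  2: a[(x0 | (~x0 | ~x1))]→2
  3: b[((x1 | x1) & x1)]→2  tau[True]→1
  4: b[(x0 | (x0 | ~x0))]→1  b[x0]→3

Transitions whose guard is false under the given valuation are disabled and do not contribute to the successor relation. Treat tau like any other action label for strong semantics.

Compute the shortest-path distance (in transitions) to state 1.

Layered search for 1:
  depth 0: {0}
  depth 1: {3}
  depth 2: {1,2}
1 enters at depth 2; path b·tau

Answer: 2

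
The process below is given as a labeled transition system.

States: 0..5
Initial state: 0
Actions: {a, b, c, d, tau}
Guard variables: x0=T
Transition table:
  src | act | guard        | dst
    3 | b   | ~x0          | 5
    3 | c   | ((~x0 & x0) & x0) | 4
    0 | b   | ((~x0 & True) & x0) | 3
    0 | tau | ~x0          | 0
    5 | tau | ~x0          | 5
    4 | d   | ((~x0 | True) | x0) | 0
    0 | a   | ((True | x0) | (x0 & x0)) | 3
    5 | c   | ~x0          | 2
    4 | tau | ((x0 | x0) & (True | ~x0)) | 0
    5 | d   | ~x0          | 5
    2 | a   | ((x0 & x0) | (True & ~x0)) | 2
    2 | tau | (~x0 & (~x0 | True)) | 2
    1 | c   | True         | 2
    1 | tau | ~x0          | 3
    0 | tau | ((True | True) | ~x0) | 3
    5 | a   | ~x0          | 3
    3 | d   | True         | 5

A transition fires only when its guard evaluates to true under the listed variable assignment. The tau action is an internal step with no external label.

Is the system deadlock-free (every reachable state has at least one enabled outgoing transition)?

Answer: DEADLOCK at state 5

Trace:
Reachable = {0,3,5}
  0: a→3  tau→3  [2 out]
  3: d→5  [1 out]
  5: ∅  [STUCK]
witness 5: a·d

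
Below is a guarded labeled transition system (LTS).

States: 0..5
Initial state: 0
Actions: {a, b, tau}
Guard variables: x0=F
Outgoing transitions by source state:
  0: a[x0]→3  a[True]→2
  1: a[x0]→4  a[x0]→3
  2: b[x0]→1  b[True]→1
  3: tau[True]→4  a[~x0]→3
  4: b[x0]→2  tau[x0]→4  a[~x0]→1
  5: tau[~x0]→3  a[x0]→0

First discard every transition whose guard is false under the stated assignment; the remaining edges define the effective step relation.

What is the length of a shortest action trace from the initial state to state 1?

Answer: 2

Working:
Breadth-first toward 1:
  L0 = {0}
  L1 = {2}
  L2 = {1}
1 enters at depth 2; path a·b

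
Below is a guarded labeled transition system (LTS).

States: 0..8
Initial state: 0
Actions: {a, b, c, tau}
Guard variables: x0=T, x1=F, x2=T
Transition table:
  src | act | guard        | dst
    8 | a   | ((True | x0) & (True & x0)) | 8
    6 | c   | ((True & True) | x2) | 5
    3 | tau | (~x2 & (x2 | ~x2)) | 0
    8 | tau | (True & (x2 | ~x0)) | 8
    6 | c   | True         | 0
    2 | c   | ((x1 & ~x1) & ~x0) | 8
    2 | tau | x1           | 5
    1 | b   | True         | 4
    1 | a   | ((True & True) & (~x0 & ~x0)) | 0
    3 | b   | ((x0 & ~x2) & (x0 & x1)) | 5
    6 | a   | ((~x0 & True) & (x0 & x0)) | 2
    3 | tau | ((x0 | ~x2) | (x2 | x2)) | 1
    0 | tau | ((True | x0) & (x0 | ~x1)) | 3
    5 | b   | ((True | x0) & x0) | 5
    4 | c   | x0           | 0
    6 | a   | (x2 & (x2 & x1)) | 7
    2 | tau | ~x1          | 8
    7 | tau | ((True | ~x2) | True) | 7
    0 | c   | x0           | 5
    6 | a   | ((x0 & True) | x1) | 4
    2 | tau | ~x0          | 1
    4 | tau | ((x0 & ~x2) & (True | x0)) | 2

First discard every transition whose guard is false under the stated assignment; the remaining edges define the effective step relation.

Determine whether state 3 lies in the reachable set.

13 transition(s) survive guard evaluation.
depth 0: {0}
depth 1: {3,5}  cumulative {0,3,5}
depth 2: {1}  cumulative {0,1,3,5}
depth 3: {4}  cumulative {0,1,3,4,5}
Reachable = {0,1,3,4,5}
witness 3: tau

Answer: REACHABLE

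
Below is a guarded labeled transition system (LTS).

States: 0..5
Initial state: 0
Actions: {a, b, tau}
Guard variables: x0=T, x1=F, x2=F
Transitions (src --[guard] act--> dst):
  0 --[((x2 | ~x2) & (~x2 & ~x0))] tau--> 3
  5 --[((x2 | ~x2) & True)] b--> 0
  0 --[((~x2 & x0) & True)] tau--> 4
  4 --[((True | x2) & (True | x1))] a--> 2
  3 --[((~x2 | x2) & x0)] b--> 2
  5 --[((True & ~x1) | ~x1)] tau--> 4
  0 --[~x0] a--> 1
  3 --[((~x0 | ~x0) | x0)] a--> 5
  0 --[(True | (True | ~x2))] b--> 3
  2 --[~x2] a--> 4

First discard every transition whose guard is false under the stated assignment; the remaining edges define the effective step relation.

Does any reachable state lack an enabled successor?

R = {0,2,3,4,5}
  0: b→3  tau→4  [deg 2]
  2: a→4  [deg 1]
  3: a→5  b→2  [deg 2]
  4: a→2  [deg 1]
  5: b→0  tau→4  [deg 2]

Answer: DEADLOCK-FREE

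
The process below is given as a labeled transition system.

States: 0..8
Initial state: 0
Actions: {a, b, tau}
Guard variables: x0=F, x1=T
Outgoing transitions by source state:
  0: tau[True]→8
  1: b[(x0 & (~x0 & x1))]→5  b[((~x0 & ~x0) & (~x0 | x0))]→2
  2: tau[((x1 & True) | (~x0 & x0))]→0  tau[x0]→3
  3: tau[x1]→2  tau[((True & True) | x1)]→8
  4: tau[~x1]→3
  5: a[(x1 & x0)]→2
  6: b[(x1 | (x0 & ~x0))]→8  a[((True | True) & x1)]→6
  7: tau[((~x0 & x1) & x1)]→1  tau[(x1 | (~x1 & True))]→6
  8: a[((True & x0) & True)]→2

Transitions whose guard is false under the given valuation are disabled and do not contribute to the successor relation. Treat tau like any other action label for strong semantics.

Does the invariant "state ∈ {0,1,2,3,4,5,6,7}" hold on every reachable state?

Answer: INVARIANT VIOLATED at state 8

Working:
Safe = {0,1,2,3,4,5,6,7}
R = {0,8}
  0: ok
  8: ✗ unsafe
reach 8 via tau — violates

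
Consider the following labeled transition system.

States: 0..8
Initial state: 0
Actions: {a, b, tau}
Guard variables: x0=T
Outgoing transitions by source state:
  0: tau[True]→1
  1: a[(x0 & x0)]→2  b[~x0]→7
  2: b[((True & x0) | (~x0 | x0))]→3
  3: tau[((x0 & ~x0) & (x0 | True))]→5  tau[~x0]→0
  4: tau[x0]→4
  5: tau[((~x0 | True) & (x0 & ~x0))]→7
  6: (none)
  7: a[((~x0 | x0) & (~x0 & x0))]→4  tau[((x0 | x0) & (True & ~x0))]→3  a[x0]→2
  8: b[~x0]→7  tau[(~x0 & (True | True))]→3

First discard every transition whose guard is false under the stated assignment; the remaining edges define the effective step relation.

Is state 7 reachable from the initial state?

Answer: UNREACHABLE

Working:
After dropping false guards: 5 live edges.
Layer 0: {0}
Layer 1: {1}  now seen {0,1}
Layer 2: {2}  now seen {0,1,2}
Layer 3: {3}  now seen {0,1,2,3}
Reach set: {0,1,2,3}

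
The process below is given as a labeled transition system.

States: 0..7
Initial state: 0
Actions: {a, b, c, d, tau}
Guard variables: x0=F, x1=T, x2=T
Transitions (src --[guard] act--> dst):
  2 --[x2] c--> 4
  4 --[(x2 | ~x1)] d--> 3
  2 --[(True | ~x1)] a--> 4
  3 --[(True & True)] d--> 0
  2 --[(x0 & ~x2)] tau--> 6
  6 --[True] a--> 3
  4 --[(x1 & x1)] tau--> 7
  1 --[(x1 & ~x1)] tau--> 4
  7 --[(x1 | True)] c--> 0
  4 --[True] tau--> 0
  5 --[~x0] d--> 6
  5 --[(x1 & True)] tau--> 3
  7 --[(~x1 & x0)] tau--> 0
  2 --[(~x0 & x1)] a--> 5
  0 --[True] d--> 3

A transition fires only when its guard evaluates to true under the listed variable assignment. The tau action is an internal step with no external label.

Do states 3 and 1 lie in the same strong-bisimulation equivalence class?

Answer: NOT BISIMILAR

Working:
Bisimulation quotient by refinement:
  round 0: {{0,1,2,3,4,5,6,7}}
  round 1: {{0,3},{1},{2},{4,5},{6},{7}}
  round 2: {{0,3},{1},{2},{4},{5},{6},{7}}
Fixed point at round 3; 7 class(es).
class of 3: {0,3}; class of 1: {1}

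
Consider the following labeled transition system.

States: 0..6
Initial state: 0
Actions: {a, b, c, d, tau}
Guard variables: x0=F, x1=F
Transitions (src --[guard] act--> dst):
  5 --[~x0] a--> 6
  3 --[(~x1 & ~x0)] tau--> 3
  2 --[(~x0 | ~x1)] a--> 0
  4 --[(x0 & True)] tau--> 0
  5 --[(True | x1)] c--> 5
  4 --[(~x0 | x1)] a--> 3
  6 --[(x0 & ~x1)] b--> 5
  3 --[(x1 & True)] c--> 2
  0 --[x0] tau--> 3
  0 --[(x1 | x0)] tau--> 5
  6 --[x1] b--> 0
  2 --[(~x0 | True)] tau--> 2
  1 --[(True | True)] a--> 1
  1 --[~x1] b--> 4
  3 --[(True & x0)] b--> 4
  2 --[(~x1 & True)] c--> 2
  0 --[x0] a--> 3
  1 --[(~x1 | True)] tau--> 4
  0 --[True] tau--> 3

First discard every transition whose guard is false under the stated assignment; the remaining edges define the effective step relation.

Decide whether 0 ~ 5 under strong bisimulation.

Answer: NOT BISIMILAR

Trace:
Refine partition for ~:
  P[0] = {{0,1,2,3,4,5,6}}
  P[1] = {{0,3},{1},{2},{4},{5},{6}}
stable after 2 split(s): 6 block(s)
[0]={0,3}  [5]={5}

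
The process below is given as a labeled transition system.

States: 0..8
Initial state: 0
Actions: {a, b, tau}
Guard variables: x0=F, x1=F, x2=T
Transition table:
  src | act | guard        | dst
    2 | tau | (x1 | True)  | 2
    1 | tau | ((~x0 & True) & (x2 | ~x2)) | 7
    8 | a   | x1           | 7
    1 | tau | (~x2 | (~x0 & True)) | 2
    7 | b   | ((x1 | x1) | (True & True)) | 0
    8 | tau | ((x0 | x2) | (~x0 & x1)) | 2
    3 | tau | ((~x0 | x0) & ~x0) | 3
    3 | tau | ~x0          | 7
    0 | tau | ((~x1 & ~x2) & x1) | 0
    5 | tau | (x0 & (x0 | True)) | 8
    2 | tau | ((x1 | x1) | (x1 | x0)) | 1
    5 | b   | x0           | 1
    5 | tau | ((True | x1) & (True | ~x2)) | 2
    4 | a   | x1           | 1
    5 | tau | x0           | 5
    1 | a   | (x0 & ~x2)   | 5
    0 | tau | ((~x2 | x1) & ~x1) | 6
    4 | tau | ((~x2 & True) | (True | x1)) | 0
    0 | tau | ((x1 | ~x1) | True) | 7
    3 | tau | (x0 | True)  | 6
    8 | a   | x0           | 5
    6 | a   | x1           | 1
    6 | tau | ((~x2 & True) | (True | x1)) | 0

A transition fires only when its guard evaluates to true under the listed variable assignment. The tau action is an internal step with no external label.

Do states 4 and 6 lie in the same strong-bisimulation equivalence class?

Compute ~ classes (split until stable):
  π0 = {{0,1,2,3,4,5,6,7,8}}
  π1 = {{0,1,2,3,4,5,6,8},{7}}
  π2 = {{0},{1,3},{2,4,5,6,8},{7}}
  π3 = {{0},{1},{2,5,8},{3},{4,6},{7}}
stable after 4 split(s): 6 block(s)
[4]={4,6}  [6]={4,6}

Answer: BISIMILAR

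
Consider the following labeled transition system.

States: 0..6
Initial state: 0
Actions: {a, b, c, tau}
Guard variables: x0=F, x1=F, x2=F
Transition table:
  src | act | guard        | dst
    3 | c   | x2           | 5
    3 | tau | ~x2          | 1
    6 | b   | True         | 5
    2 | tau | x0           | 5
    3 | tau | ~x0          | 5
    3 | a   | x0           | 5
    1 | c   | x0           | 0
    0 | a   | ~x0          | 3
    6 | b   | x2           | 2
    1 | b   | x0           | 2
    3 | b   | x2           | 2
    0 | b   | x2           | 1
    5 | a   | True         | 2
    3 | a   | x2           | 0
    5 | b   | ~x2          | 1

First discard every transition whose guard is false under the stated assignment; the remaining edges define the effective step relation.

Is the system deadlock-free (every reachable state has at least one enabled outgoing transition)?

Answer: DEADLOCK at state 1

Trace:
Reachable = {0,1,2,3,5}
  0: a→3  [1 out]
  1: ∅  [deadlock]
  2: ∅  [deadlock]
  3: tau→1  tau→5  [2 out]
  5: a→2  b→1  [2 out]
trace reaching 1: a·tau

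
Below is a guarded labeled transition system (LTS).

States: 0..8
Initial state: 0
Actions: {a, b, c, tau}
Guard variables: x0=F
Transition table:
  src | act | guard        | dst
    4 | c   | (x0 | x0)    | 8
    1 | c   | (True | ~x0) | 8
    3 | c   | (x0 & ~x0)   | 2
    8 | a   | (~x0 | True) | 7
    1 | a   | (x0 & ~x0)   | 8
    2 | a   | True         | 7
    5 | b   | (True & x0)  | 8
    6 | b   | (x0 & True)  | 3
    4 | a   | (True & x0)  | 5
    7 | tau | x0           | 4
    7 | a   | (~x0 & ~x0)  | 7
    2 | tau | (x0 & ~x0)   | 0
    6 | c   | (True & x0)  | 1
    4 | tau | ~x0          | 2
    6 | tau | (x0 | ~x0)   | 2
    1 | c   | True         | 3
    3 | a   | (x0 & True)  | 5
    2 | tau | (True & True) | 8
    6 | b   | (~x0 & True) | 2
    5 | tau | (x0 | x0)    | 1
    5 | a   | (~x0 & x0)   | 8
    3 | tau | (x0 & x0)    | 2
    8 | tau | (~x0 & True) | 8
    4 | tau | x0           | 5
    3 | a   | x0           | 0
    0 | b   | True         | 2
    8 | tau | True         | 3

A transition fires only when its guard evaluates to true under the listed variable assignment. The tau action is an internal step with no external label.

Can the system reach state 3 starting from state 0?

After dropping false guards: 12 live edges.
L0 = {0}
L1 = {2}  now seen {0,2}
L2 = {7,8}  now seen {0,2,7,8}
L3 = {3}  now seen {0,2,3,7,8}
Reach set: {0,2,3,7,8}
witness 3: b·tau·tau

Answer: REACHABLE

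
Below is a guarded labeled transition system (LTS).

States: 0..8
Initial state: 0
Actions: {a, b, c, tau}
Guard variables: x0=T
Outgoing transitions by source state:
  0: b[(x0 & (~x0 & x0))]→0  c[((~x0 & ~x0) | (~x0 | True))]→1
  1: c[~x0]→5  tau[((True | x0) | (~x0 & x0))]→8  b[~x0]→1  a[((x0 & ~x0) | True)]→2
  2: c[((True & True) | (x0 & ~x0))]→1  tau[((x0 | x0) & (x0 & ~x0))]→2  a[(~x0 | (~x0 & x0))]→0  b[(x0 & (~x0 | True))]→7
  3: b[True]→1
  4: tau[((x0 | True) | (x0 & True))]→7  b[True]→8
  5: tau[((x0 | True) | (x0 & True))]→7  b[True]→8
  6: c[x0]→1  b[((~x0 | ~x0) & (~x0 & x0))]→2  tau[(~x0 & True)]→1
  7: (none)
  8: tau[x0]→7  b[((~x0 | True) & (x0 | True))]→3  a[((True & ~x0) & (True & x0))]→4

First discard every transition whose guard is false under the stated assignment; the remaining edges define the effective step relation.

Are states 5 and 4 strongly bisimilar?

Compute ~ classes (split until stable):
  π0 = {{0,1,2,3,4,5,6,7,8}}
  π1 = {{0,6},{1},{2},{3},{4,5,8},{7}}
  π2 = {{0,6},{1},{2},{3},{4,5},{7},{8}}
stable after 3 split(s): 7 block(s)
5∈{4,5}, 4∈{4,5}

Answer: BISIMILAR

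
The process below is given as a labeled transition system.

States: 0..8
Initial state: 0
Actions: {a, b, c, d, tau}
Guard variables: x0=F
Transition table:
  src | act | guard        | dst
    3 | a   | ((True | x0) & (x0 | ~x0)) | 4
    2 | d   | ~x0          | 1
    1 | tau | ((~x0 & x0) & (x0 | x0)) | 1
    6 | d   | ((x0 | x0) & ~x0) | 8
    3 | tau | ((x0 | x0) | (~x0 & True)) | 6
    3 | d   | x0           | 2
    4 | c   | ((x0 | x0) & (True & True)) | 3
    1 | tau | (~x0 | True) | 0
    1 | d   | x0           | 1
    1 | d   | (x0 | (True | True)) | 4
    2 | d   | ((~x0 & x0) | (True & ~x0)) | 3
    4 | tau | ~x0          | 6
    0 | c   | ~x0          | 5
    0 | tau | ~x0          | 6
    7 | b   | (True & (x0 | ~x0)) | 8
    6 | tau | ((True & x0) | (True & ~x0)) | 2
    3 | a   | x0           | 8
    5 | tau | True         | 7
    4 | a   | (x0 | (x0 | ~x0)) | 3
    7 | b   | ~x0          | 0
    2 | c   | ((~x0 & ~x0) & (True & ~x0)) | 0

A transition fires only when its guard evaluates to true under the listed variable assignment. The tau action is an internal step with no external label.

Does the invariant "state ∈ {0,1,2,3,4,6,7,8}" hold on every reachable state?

Allowed set {0,1,2,3,4,6,7,8}
Reachable = {0,1,2,3,4,5,6,7,8}
  0: ✓
  1: ✓
  2: ✓
  3: ✓
  4: ✓
  5: outside
  6: ✓
  7: ✓
  8: ✓
witness against invariant: c → 5

Answer: INVARIANT VIOLATED at state 5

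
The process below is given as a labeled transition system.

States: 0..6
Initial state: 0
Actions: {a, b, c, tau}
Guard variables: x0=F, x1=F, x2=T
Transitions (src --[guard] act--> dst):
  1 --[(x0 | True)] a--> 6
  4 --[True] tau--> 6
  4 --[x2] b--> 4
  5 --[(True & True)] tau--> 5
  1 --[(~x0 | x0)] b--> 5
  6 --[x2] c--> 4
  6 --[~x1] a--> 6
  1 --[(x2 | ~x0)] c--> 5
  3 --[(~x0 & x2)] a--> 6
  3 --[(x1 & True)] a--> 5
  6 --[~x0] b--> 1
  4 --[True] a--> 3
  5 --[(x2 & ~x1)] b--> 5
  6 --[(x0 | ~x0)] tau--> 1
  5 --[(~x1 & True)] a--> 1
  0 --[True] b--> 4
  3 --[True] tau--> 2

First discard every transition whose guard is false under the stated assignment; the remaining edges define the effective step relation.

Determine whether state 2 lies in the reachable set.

Answer: REACHABLE

Working:
Guard filter leaves 16 enabled edge(s).
L0 = {0}
L1 = {4}  cumulative {0,4}
L2 = {3,6}  cumulative {0,3,4,6}
L3 = {1,2}  cumulative {0,1,2,3,4,6}
L4 = {5}  cumulative {0,1,2,3,4,5,6}
R = {0,1,2,3,4,5,6}
witness 2: b·a·tau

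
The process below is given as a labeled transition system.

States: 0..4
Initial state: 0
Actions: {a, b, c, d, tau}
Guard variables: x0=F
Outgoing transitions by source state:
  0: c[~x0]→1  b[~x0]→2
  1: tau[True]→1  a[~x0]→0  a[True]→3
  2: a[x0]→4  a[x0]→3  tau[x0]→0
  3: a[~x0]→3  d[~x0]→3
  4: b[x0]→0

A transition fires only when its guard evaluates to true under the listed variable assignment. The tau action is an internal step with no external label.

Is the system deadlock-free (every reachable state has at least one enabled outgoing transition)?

R = {0,1,2,3}
  0: b→2  c→1  [deg 2]
  1: a→0  a→3  tau→1  [deg 3]
  2: ∅  [STUCK]
  3: a→3  d→3  [deg 2]
witness 2: b

Answer: DEADLOCK at state 2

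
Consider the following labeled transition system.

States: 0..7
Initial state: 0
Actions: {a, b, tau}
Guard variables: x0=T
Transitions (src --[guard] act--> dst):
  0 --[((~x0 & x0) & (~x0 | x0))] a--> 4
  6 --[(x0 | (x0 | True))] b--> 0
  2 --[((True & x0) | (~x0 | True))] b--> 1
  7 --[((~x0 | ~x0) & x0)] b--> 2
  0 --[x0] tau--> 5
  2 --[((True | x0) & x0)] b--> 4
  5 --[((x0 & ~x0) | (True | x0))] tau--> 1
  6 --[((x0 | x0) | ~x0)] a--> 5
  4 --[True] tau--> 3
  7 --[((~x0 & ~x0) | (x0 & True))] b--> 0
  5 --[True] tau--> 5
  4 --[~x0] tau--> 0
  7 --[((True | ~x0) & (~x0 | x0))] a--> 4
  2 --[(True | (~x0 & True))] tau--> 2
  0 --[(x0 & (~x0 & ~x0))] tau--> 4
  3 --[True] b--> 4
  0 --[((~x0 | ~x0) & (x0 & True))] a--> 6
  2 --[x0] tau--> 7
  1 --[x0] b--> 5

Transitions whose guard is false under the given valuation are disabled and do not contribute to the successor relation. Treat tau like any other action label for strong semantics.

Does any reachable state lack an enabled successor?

Reach set: {0,1,5}
  0: tau→5  [1 exit(s)]
  1: b→5  [1 exit(s)]
  5: tau→1  tau→5  [2 exit(s)]

Answer: DEADLOCK-FREE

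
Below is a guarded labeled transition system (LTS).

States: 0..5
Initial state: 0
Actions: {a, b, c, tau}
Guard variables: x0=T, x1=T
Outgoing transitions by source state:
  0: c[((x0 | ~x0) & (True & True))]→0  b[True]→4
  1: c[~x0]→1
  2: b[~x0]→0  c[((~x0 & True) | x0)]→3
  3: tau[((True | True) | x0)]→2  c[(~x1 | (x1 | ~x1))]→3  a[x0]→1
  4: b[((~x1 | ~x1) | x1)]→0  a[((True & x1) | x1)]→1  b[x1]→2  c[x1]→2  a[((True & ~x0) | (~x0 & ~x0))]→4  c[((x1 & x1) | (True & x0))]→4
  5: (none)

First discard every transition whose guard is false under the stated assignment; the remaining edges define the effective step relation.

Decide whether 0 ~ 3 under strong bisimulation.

Refine partition for ~:
  round 0: {{0,1,2,3,4,5}}
  round 1: {{0},{1,5},{2},{3},{4}}
5 equivalence class(es) (converged in 2)
0∈{0}, 3∈{3}

Answer: NOT BISIMILAR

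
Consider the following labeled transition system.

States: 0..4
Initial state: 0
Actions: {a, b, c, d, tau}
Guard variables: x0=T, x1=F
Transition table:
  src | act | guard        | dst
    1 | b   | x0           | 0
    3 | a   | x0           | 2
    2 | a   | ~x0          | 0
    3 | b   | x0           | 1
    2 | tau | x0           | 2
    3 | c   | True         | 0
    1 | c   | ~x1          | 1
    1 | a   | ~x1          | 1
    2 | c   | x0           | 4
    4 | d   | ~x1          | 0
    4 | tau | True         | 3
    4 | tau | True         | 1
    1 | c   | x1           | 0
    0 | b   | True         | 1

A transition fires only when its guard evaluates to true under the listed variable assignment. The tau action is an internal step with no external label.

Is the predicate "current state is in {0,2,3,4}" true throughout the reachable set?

Safe = {0,2,3,4}
Reach set: {0,1}
  0: ✓
  1: VIOLATES
witness against invariant: b → 1

Answer: INVARIANT VIOLATED at state 1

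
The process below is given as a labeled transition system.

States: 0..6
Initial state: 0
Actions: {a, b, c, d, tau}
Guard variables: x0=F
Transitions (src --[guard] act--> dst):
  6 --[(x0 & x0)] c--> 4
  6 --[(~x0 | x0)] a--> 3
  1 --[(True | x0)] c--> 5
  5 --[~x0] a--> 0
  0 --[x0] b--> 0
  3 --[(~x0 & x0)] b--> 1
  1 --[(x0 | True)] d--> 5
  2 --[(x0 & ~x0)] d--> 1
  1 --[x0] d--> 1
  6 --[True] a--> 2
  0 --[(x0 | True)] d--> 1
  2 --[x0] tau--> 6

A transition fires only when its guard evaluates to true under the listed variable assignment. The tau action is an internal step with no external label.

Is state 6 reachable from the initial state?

Guard filter leaves 6 enabled edge(s).
L0 = {0}
L1 = {1}  now seen {0,1}
L2 = {5}  now seen {0,1,5}
R = {0,1,5}

Answer: UNREACHABLE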